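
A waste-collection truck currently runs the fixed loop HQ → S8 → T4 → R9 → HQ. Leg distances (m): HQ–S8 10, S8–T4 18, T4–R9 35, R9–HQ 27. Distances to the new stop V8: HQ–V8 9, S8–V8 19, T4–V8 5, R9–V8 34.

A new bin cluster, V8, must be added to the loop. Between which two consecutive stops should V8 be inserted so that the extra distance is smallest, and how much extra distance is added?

Adding 4 m by placing V8 on the T4–R9 leg.

Insertion cost between consecutive stops i–j is d(i,V8) + d(V8,j) − d(i,j):
  between HQ and S8: 9 + 19 − 10 = 18
  between S8 and T4: 19 + 5 − 18 = 6
  between T4 and R9: 5 + 34 − 35 = 4
  between R9 and HQ: 34 + 9 − 27 = 16
Cheapest insertion is between T4 and R9, adding 4.
New total = 90 + 4 = 94.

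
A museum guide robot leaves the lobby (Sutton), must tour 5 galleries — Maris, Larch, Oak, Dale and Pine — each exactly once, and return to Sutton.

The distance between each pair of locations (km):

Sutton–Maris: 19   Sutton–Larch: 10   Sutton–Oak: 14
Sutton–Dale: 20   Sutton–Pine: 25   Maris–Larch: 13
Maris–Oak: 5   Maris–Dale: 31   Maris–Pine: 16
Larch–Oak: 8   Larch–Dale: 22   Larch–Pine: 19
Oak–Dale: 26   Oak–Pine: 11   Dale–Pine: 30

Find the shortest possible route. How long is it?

Shortest round trip = 89 km.

Sutton - Maris - Larch - Oak - Dale - Pine - Sutton: 19+13+8+26+30+25 = 121
Sutton - Maris - Larch - Oak - Pine - Dale - Sutton: 19+13+8+11+30+20 = 101
Sutton - Maris - Larch - Dale - Oak - Pine - Sutton: 19+13+22+26+11+25 = 116
Sutton - Maris - Larch - Dale - Pine - Oak - Sutton: 19+13+22+30+11+14 = 109
Sutton - Maris - Larch - Pine - Oak - Dale - Sutton: 19+13+19+11+26+20 = 108
Sutton - Maris - Larch - Pine - Dale - Oak - Sutton: 19+13+19+30+26+14 = 121
Sutton - Maris - Oak - Larch - Dale - Pine - Sutton: 19+5+8+22+30+25 = 109
Sutton - Maris - Oak - Larch - Pine - Dale - Sutton: 19+5+8+19+30+20 = 101
Sutton - Maris - Oak - Dale - Larch - Pine - Sutton: 19+5+26+22+19+25 = 116
Sutton - Maris - Oak - Dale - Pine - Larch - Sutton: 19+5+26+30+19+10 = 109
Sutton - Maris - Oak - Pine - Larch - Dale - Sutton: 19+5+11+19+22+20 = 96
Sutton - Maris - Oak - Pine - Dale - Larch - Sutton: 19+5+11+30+22+10 = 97
Sutton - Maris - Dale - Larch - Oak - Pine - Sutton: 19+31+22+8+11+25 = 116
Sutton - Maris - Dale - Larch - Pine - Oak - Sutton: 19+31+22+19+11+14 = 116
… (46 more)
Sutton - Larch - Maris - Oak - Pine - Dale - Sutton: 10+13+5+11+30+20 = 89  ← best
The minimum is 89.
One optimal route: Sutton → Larch → Maris → Oak → Pine → Dale → Sutton (or its reverse).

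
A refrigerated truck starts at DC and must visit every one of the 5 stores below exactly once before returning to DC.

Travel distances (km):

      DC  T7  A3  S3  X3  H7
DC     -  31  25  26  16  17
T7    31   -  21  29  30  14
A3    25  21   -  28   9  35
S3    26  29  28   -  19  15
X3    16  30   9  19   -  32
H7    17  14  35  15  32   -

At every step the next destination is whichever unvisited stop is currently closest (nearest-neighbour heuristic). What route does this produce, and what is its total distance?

101 km along DC → X3 → A3 → T7 → H7 → S3 → DC.

At DC the remaining stops are X3 16, H7 17, A3 25, S3 26, T7 31; go to X3.
At X3 the remaining stops are A3 9, S3 19, T7 30, H7 32; go to A3.
At A3 the remaining stops are T7 21, S3 28, H7 35; go to T7.
At T7 the remaining stops are H7 14, S3 29; go to H7.
At H7 the remaining stops are S3 15; go to S3.
Return S3→DC: 26.
Total = 16 + 9 + 21 + 14 + 15 + 26 = 101.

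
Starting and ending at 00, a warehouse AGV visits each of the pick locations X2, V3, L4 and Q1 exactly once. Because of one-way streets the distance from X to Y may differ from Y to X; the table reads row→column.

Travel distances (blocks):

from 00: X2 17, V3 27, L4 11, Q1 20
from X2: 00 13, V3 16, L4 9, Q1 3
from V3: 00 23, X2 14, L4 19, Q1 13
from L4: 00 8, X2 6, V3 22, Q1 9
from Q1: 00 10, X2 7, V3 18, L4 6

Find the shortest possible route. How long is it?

00 → X2 → V3 → L4 → Q1 → 00: 17+16+19+9+10 = 71
00 → X2 → V3 → Q1 → L4 → 00: 17+16+13+6+8 = 60
00 → X2 → L4 → V3 → Q1 → 00: 17+9+22+13+10 = 71
00 → X2 → L4 → Q1 → V3 → 00: 17+9+9+18+23 = 76
00 → X2 → Q1 → V3 → L4 → 00: 17+3+18+19+8 = 65
00 → X2 → Q1 → L4 → V3 → 00: 17+3+6+22+23 = 71
00 → V3 → X2 → L4 → Q1 → 00: 27+14+9+9+10 = 69
00 → V3 → X2 → Q1 → L4 → 00: 27+14+3+6+8 = 58
00 → V3 → L4 → X2 → Q1 → 00: 27+19+6+3+10 = 65
00 → V3 → L4 → Q1 → X2 → 00: 27+19+9+7+13 = 75
00 → V3 → Q1 → X2 → L4 → 00: 27+13+7+9+8 = 64
00 → V3 → Q1 → L4 → X2 → 00: 27+13+6+6+13 = 65
00 → L4 → X2 → V3 → Q1 → 00: 11+6+16+13+10 = 56
00 → L4 → X2 → Q1 → V3 → 00: 11+6+3+18+23 = 61
… (10 more)
The minimum is 56.
One optimal route: 00 → L4 → X2 → V3 → Q1 → 00.

Shortest round trip = 56 blocks.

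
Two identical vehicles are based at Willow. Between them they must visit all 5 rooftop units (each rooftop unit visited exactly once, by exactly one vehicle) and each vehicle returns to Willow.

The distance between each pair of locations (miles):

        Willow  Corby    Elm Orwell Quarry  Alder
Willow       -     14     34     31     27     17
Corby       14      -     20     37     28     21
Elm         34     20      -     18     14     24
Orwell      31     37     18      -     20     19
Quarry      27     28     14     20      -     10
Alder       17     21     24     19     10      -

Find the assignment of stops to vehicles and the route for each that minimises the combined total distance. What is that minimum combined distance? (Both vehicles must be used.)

Try each way of splitting the stops between the two vehicles (each non-empty) and, for each split, find the best tour for each vehicle:
  {Corby} + {Elm, Orwell, Quarry, Alder}: 28 + 90 = 118
  {Elm} + {Corby, Orwell, Quarry, Alder}: 68 + 96 = 164
  {Corby, Elm} + {Orwell, Quarry, Alder}: 68 + 78 = 146
  {Orwell} + {Corby, Elm, Quarry, Alder}: 62 + 75 = 137
  {Corby, Orwell} + {Elm, Quarry, Alder}: 82 + 75 = 157
  {Elm, Orwell} + {Corby, Quarry, Alder}: 83 + 69 = 152
  … (15 splits in total)
Best: vehicle 1 Willow → Corby → Willow = 28; vehicle 2 Willow → Orwell → Elm → Quarry → Alder → Willow = 90; combined 118.

Minimum combined distance: 118 miles.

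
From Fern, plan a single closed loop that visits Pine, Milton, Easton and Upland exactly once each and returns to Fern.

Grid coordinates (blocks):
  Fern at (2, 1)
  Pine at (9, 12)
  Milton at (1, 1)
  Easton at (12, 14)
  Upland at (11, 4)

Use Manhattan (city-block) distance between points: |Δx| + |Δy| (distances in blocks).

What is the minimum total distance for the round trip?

Fern-Pine-Milton-Easton-Upland-Fern: 18+19+24+11+12 = 84
Fern-Pine-Milton-Upland-Easton-Fern: 18+19+13+11+23 = 84
Fern-Pine-Easton-Milton-Upland-Fern: 18+5+24+13+12 = 72
Fern-Pine-Easton-Upland-Milton-Fern: 18+5+11+13+1 = 48
Fern-Pine-Upland-Milton-Easton-Fern: 18+10+13+24+23 = 88
Fern-Pine-Upland-Easton-Milton-Fern: 18+10+11+24+1 = 64
Fern-Milton-Pine-Easton-Upland-Fern: 1+19+5+11+12 = 48
Fern-Milton-Pine-Upland-Easton-Fern: 1+19+10+11+23 = 64
Fern-Milton-Easton-Pine-Upland-Fern: 1+24+5+10+12 = 52
Fern-Milton-Upland-Pine-Easton-Fern: 1+13+10+5+23 = 52
Fern-Easton-Pine-Milton-Upland-Fern: 23+5+19+13+12 = 72
Fern-Easton-Milton-Pine-Upland-Fern: 23+24+19+10+12 = 88
The minimum is 48.
One optimal route: Fern → Pine → Easton → Upland → Milton → Fern (or its reverse).

Shortest round trip = 48 blocks.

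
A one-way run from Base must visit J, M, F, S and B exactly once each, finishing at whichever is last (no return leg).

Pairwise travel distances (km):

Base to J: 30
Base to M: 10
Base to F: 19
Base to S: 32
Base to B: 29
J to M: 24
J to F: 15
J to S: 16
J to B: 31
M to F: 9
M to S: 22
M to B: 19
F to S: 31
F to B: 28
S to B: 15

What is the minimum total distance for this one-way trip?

Minimum one-way distance = 65 km.

There are 5! = 120 possible orderings.
Base→J→M→F→S→B: 30+24+9+31+15 = 109
Base→J→M→F→B→S: 30+24+9+28+15 = 106
Base→J→M→S→F→B: 30+24+22+31+28 = 135
Base→J→M→S→B→F: 30+24+22+15+28 = 119
Base→J→M→B→F→S: 30+24+19+28+31 = 132
Base→J→M→B→S→F: 30+24+19+15+31 = 119
Base→J→F→M→S→B: 30+15+9+22+15 = 91
Base→J→F→M→B→S: 30+15+9+19+15 = 88
Base→J→F→S→M→B: 30+15+31+22+19 = 117
Base→J→F→S→B→M: 30+15+31+15+19 = 110
Base→J→F→B→M→S: 30+15+28+19+22 = 114
Base→J→F→B→S→M: 30+15+28+15+22 = 110
Base→J→S→M→F→B: 30+16+22+9+28 = 105
Base→J→S→M→B→F: 30+16+22+19+28 = 115
… (106 more)
Base→M→F→J→S→B: 10+9+15+16+15 = 65  ← best
The minimum is 65.
One shortest path: Base → M → F → J → S → B.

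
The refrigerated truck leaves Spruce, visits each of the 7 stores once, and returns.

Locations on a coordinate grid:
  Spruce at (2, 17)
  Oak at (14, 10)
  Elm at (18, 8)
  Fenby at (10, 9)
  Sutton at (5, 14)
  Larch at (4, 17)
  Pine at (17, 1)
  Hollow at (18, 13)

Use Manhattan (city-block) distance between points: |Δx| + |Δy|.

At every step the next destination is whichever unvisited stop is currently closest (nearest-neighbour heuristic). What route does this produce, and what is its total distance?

Spruce → [Larch:2 / Sutton:6 / Fenby:16 / Oak:19 / Hollow:20 / Elm:25 / Pine:31] → Larch (2)
Larch → [Sutton:4 / Fenby:14 / Oak:17 / Hollow:18 / Elm:23 / Pine:29] → Sutton (4)
Sutton → [Fenby:10 / Oak:13 / Hollow:14 / Elm:19 / Pine:25] → Fenby (10)
Fenby → [Oak:5 / Elm:9 / Hollow:12 / Pine:15] → Oak (5)
Oak → [Elm:6 / Hollow:7 / Pine:12] → Elm (6)
Elm → [Hollow:5 / Pine:8] → Hollow (5)
Hollow → [Pine:13] → Pine (13)
Return Pine→Spruce: 31.
Total = 2 + 4 + 10 + 5 + 6 + 5 + 13 + 31 = 76.

Nearest-neighbour total = 76; route Spruce → Larch → Sutton → Fenby → Oak → Elm → Hollow → Pine → Spruce.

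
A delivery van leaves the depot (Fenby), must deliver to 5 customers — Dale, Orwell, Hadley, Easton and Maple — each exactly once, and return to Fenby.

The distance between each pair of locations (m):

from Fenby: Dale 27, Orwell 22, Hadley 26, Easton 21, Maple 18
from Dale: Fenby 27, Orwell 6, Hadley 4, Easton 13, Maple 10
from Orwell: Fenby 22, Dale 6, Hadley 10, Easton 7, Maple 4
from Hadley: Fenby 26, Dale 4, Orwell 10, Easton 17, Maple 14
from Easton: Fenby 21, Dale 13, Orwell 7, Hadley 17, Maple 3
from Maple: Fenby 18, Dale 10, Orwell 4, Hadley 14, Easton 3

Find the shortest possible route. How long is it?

With 5 stops there are 5!/2 = 60 distinct round trips (a route and its reverse cost the same).
Fenby→Dale→Orwell→Hadley→Easton→Maple→Fenby: 27+6+10+17+3+18 = 81
Fenby→Dale→Orwell→Hadley→Maple→Easton→Fenby: 27+6+10+14+3+21 = 81
Fenby→Dale→Orwell→Easton→Hadley→Maple→Fenby: 27+6+7+17+14+18 = 89
Fenby→Dale→Orwell→Easton→Maple→Hadley→Fenby: 27+6+7+3+14+26 = 83
Fenby→Dale→Orwell→Maple→Hadley→Easton→Fenby: 27+6+4+14+17+21 = 89
Fenby→Dale→Orwell→Maple→Easton→Hadley→Fenby: 27+6+4+3+17+26 = 83
Fenby→Dale→Hadley→Orwell→Easton→Maple→Fenby: 27+4+10+7+3+18 = 69
Fenby→Dale→Hadley→Orwell→Maple→Easton→Fenby: 27+4+10+4+3+21 = 69
Fenby→Dale→Hadley→Easton→Orwell→Maple→Fenby: 27+4+17+7+4+18 = 77
Fenby→Dale→Hadley→Easton→Maple→Orwell→Fenby: 27+4+17+3+4+22 = 77
Fenby→Dale→Hadley→Maple→Orwell→Easton→Fenby: 27+4+14+4+7+21 = 77
Fenby→Dale→Hadley→Maple→Easton→Orwell→Fenby: 27+4+14+3+7+22 = 77
Fenby→Dale→Easton→Orwell→Hadley→Maple→Fenby: 27+13+7+10+14+18 = 89
Fenby→Dale→Easton→Orwell→Maple→Hadley→Fenby: 27+13+7+4+14+26 = 91
… (46 more)
Fenby→Hadley→Dale→Orwell→Easton→Maple→Fenby: 26+4+6+7+3+18 = 64  ← best
The minimum is 64.
One optimal route: Fenby → Hadley → Dale → Orwell → Easton → Maple → Fenby (or its reverse).

Minimum total distance: 64 m.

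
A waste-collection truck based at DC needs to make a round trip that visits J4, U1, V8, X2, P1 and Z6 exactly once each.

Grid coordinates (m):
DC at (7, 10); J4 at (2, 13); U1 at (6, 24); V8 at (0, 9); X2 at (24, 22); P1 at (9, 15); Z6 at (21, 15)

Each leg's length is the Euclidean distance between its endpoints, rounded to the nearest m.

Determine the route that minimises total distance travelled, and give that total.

With 6 stops there are 6!/2 = 360 distinct round trips (a route and its reverse cost the same).
DC→J4→U1→V8→X2→P1→Z6→DC: 6+12+16+27+17+12+15 = 105
DC→J4→U1→V8→X2→Z6→P1→DC: 6+12+16+27+8+12+5 = 86
DC→J4→U1→V8→P1→X2→Z6→DC: 6+12+16+11+17+8+15 = 85
DC→J4→U1→V8→P1→Z6→X2→DC: 6+12+16+11+12+8+21 = 86
DC→J4→U1→V8→Z6→X2→P1→DC: 6+12+16+22+8+17+5 = 86
DC→J4→U1→V8→Z6→P1→X2→DC: 6+12+16+22+12+17+21 = 106
DC→J4→U1→X2→V8→P1→Z6→DC: 6+12+18+27+11+12+15 = 101
DC→J4→U1→X2→V8→Z6→P1→DC: 6+12+18+27+22+12+5 = 102
… (352 more)
DC→V8→J4→U1→X2→Z6→P1→DC: 7+4+12+18+8+12+5 = 66  ← best
The minimum is 66.
One optimal route: DC → V8 → J4 → U1 → X2 → Z6 → P1 → DC (or its reverse).

Minimum total distance: 66 m.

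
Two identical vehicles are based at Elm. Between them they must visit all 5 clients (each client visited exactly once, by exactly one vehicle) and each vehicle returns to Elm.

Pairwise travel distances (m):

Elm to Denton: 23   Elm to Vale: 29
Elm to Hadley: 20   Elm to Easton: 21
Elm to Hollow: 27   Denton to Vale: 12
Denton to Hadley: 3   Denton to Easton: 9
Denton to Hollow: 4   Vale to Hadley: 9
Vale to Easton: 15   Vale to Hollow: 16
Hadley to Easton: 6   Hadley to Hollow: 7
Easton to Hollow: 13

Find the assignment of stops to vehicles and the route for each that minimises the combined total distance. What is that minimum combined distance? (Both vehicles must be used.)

Try each way of splitting the stops between the two vehicles (each non-empty) and, for each split, find the best tour for each vehicle:
  {Denton} + {Vale, Hadley, Easton, Hollow}: 46 + 79 = 125
  {Vale} + {Denton, Hadley, Easton, Hollow}: 58 + 61 = 119
  {Denton, Vale} + {Hadley, Easton, Hollow}: 64 + 61 = 125
  {Hadley} + {Denton, Vale, Easton, Hollow}: 40 + 79 = 119
  {Denton, Hadley} + {Vale, Easton, Hollow}: 46 + 79 = 125
  {Vale, Hadley} + {Denton, Easton, Hollow}: 58 + 61 = 119
  … (15 splits in total)
  {Easton} + {Denton, Vale, Hadley, Hollow}: 42 + 72 = 114  ← best
Best: vehicle 1 Elm → Easton → Elm = 42; vehicle 2 Elm → Denton → Hollow → Vale → Hadley → Elm = 72; combined 114.

114 m — the smallest possible combined total.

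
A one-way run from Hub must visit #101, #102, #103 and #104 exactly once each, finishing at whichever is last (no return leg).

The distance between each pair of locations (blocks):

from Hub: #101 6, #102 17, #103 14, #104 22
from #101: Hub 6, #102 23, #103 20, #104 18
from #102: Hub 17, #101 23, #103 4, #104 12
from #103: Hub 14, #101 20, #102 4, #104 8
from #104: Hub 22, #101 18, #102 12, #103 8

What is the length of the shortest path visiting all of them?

There are 4! = 24 possible orderings.
Hub → #101 → #102 → #103 → #104: 6+23+4+8 = 41
Hub → #101 → #102 → #104 → #103: 6+23+12+8 = 49
Hub → #101 → #103 → #102 → #104: 6+20+4+12 = 42
Hub → #101 → #103 → #104 → #102: 6+20+8+12 = 46
Hub → #101 → #104 → #102 → #103: 6+18+12+4 = 40
Hub → #101 → #104 → #103 → #102: 6+18+8+4 = 36
Hub → #102 → #101 → #103 → #104: 17+23+20+8 = 68
Hub → #102 → #101 → #104 → #103: 17+23+18+8 = 66
Hub → #102 → #103 → #101 → #104: 17+4+20+18 = 59
Hub → #102 → #103 → #104 → #101: 17+4+8+18 = 47
Hub → #102 → #104 → #101 → #103: 17+12+18+20 = 67
Hub → #102 → #104 → #103 → #101: 17+12+8+20 = 57
Hub → #103 → #101 → #102 → #104: 14+20+23+12 = 69
Hub → #103 → #101 → #104 → #102: 14+20+18+12 = 64
… (10 more)
The minimum is 36.
One shortest path: Hub → #101 → #104 → #103 → #102.

Minimum one-way distance = 36 blocks.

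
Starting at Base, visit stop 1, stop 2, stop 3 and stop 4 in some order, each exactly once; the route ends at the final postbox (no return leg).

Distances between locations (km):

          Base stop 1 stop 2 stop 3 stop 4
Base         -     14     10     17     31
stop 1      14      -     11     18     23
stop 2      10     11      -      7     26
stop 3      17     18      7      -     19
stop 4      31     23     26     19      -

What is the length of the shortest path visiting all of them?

There are 4! = 24 possible orderings.
Base → stop 1 → stop 2 → stop 3 → stop 4: 14+11+7+19 = 51
Base → stop 1 → stop 2 → stop 4 → stop 3: 14+11+26+19 = 70
Base → stop 1 → stop 3 → stop 2 → stop 4: 14+18+7+26 = 65
Base → stop 1 → stop 3 → stop 4 → stop 2: 14+18+19+26 = 77
Base → stop 1 → stop 4 → stop 2 → stop 3: 14+23+26+7 = 70
Base → stop 1 → stop 4 → stop 3 → stop 2: 14+23+19+7 = 63
Base → stop 2 → stop 1 → stop 3 → stop 4: 10+11+18+19 = 58
Base → stop 2 → stop 1 → stop 4 → stop 3: 10+11+23+19 = 63
Base → stop 2 → stop 3 → stop 1 → stop 4: 10+7+18+23 = 58
Base → stop 2 → stop 3 → stop 4 → stop 1: 10+7+19+23 = 59
Base → stop 2 → stop 4 → stop 1 → stop 3: 10+26+23+18 = 77
Base → stop 2 → stop 4 → stop 3 → stop 1: 10+26+19+18 = 73
Base → stop 3 → stop 1 → stop 2 → stop 4: 17+18+11+26 = 72
Base → stop 3 → stop 1 → stop 4 → stop 2: 17+18+23+26 = 84
… (10 more)
The minimum is 51.
One shortest path: Base → stop 1 → stop 2 → stop 3 → stop 4.

Shortest open route: 51 km.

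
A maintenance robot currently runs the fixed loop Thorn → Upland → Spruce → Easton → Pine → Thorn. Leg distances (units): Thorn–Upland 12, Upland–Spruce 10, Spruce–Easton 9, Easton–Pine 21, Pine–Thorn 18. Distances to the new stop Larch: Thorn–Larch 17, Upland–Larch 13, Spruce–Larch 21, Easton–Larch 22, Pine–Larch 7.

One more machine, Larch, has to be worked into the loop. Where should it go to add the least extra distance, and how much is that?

+6 — insert Larch between Pine and Thorn.

Insertion cost between consecutive stops i–j is d(i,Larch) + d(Larch,j) − d(i,j):
  between Thorn and Upland: 17 + 13 − 12 = 18
  between Upland and Spruce: 13 + 21 − 10 = 24
  between Spruce and Easton: 21 + 22 − 9 = 34
  between Easton and Pine: 22 + 7 − 21 = 8
  between Pine and Thorn: 7 + 17 − 18 = 6
Cheapest insertion is between Pine and Thorn, adding 6.
New total = 70 + 6 = 76.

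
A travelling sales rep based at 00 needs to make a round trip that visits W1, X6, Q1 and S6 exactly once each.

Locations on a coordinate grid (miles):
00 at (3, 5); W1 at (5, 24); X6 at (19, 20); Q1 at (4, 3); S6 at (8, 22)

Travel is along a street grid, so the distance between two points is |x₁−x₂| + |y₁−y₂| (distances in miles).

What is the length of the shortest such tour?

00 → W1 → X6 → Q1 → S6 → 00: 21+18+32+23+22 = 116
00 → W1 → X6 → S6 → Q1 → 00: 21+18+13+23+3 = 78
00 → W1 → Q1 → X6 → S6 → 00: 21+22+32+13+22 = 110
00 → W1 → Q1 → S6 → X6 → 00: 21+22+23+13+31 = 110
00 → W1 → S6 → X6 → Q1 → 00: 21+5+13+32+3 = 74
00 → W1 → S6 → Q1 → X6 → 00: 21+5+23+32+31 = 112
00 → X6 → W1 → Q1 → S6 → 00: 31+18+22+23+22 = 116
00 → X6 → W1 → S6 → Q1 → 00: 31+18+5+23+3 = 80
00 → X6 → Q1 → W1 → S6 → 00: 31+32+22+5+22 = 112
00 → X6 → S6 → W1 → Q1 → 00: 31+13+5+22+3 = 74
00 → Q1 → W1 → X6 → S6 → 00: 3+22+18+13+22 = 78
00 → Q1 → X6 → W1 → S6 → 00: 3+32+18+5+22 = 80
The minimum is 74.
One optimal route: 00 → W1 → S6 → X6 → Q1 → 00 (or its reverse).

Shortest round trip = 74 miles.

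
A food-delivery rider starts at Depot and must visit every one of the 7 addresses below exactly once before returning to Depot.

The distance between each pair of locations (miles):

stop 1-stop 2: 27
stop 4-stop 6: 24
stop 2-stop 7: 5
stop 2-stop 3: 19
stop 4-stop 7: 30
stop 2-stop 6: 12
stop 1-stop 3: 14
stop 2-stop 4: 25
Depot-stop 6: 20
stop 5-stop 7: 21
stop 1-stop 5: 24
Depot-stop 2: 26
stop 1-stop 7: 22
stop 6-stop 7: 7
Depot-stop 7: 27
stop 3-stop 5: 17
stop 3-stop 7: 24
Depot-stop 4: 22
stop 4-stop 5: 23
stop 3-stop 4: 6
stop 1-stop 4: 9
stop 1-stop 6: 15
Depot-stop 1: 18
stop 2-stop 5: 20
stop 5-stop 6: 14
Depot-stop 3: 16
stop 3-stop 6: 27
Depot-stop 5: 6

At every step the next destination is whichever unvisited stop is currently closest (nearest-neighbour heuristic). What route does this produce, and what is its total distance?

Nearest-neighbour total = 84 miles; route Depot → stop 5 → stop 6 → stop 7 → stop 2 → stop 3 → stop 4 → stop 1 → Depot.

Depot → [stop 5:6 / stop 3:16 / stop 1:18 / stop 6:20 / stop 4:22 / stop 2:26 / stop 7:27] → stop 5 (6)
stop 5 → [stop 6:14 / stop 3:17 / stop 2:20 / stop 7:21 / stop 4:23 / stop 1:24] → stop 6 (14)
stop 6 → [stop 7:7 / stop 2:12 / stop 1:15 / stop 4:24 / stop 3:27] → stop 7 (7)
stop 7 → [stop 2:5 / stop 1:22 / stop 3:24 / stop 4:30] → stop 2 (5)
stop 2 → [stop 3:19 / stop 4:25 / stop 1:27] → stop 3 (19)
stop 3 → [stop 4:6 / stop 1:14] → stop 4 (6)
stop 4 → [stop 1:9] → stop 1 (9)
Return stop 1→Depot: 18.
Total = 6 + 14 + 7 + 5 + 19 + 6 + 9 + 18 = 84.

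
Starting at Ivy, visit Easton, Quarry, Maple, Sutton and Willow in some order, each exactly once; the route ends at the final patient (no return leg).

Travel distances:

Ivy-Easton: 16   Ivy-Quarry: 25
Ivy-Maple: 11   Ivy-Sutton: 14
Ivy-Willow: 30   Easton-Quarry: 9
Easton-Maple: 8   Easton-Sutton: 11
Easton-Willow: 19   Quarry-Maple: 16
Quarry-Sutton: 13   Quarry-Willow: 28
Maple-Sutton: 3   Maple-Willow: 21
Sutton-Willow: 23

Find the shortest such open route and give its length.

Minimum one-way distance = 55.

There are 5! = 120 possible orderings.
Ivy→Easton→Quarry→Maple→Sutton→Willow: 16+9+16+3+23 = 67
Ivy→Easton→Quarry→Maple→Willow→Sutton: 16+9+16+21+23 = 85
Ivy→Easton→Quarry→Sutton→Maple→Willow: 16+9+13+3+21 = 62
Ivy→Easton→Quarry→Sutton→Willow→Maple: 16+9+13+23+21 = 82
Ivy→Easton→Quarry→Willow→Maple→Sutton: 16+9+28+21+3 = 77
Ivy→Easton→Quarry→Willow→Sutton→Maple: 16+9+28+23+3 = 79
Ivy→Easton→Maple→Quarry→Sutton→Willow: 16+8+16+13+23 = 76
Ivy→Easton→Maple→Quarry→Willow→Sutton: 16+8+16+28+23 = 91
Ivy→Easton→Maple→Sutton→Quarry→Willow: 16+8+3+13+28 = 68
Ivy→Easton→Maple→Sutton→Willow→Quarry: 16+8+3+23+28 = 78
Ivy→Easton→Maple→Willow→Quarry→Sutton: 16+8+21+28+13 = 86
Ivy→Easton→Maple→Willow→Sutton→Quarry: 16+8+21+23+13 = 81
Ivy→Easton→Sutton→Quarry→Maple→Willow: 16+11+13+16+21 = 77
Ivy→Easton→Sutton→Quarry→Willow→Maple: 16+11+13+28+21 = 89
… (106 more)
Ivy→Maple→Sutton→Quarry→Easton→Willow: 11+3+13+9+19 = 55  ← best
The minimum is 55.
One shortest path: Ivy → Maple → Sutton → Quarry → Easton → Willow.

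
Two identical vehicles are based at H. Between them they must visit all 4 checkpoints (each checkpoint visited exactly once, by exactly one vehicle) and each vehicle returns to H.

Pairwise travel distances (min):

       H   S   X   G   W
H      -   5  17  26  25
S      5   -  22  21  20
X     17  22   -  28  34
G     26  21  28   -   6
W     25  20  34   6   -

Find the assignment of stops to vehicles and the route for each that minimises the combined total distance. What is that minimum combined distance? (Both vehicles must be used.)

There are 2^3 − 1 = 7 ways to divide the 4 stops into two non-empty groups. For each, the best each vehicle can do is its own shortest tour through its group:
  {S} + {X, G, W}: 10 + 76 = 86
  {X} + {S, G, W}: 34 + 57 = 91
  {S, X} + {G, W}: 44 + 57 = 101
  {G} + {S, X, W}: 52 + 76 = 128
  {S, G} + {X, W}: 52 + 76 = 128
  {X, G} + {S, W}: 71 + 50 = 121
  … (7 splits in total)
Best: vehicle 1 H → S → H = 10; vehicle 2 H → X → G → W → H = 76; combined 86.

86 min — the smallest possible combined total.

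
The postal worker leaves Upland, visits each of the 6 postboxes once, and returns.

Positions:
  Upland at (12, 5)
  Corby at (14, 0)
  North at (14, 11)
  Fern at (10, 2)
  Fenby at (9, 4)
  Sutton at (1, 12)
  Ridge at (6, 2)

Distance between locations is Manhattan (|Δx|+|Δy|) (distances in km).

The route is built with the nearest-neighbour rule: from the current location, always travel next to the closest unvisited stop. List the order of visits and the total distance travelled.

Total distance 64 km via the nearest-neighbour route Upland → Fenby → Fern → Ridge → Corby → North → Sutton → Upland.

From Upland: distances to unvisited — Fenby=4, Fern=5, Corby=7, North=8, Ridge=9, Sutton=18. Nearest is Fenby (4).
From Fenby: distances to unvisited — Fern=3, Ridge=5, Corby=9, North=12, Sutton=16. Nearest is Fern (3).
From Fern: distances to unvisited — Ridge=4, Corby=6, North=13, Sutton=19. Nearest is Ridge (4).
From Ridge: distances to unvisited — Corby=10, Sutton=15, North=17. Nearest is Corby (10).
From Corby: distances to unvisited — North=11, Sutton=25. Nearest is North (11).
From North: distances to unvisited — Sutton=14. Nearest is Sutton (14).
Return Sutton→Upland: 18.
Total = 4 + 3 + 4 + 10 + 11 + 14 + 18 = 64.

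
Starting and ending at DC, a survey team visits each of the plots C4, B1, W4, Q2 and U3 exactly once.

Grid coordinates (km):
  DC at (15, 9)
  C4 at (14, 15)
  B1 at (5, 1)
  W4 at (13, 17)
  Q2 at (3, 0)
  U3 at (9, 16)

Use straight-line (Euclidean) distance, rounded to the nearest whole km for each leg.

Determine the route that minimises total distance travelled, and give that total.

With 5 stops there are 5!/2 = 60 distinct round trips (a route and its reverse cost the same).
DC → C4 → B1 → W4 → Q2 → U3 → DC: 6+17+18+20+17+9 = 87
DC → C4 → B1 → W4 → U3 → Q2 → DC: 6+17+18+4+17+15 = 77
DC → C4 → B1 → Q2 → W4 → U3 → DC: 6+17+2+20+4+9 = 58
DC → C4 → B1 → Q2 → U3 → W4 → DC: 6+17+2+17+4+8 = 54
DC → C4 → B1 → U3 → W4 → Q2 → DC: 6+17+16+4+20+15 = 78
DC → C4 → B1 → U3 → Q2 → W4 → DC: 6+17+16+17+20+8 = 84
DC → C4 → W4 → B1 → Q2 → U3 → DC: 6+2+18+2+17+9 = 54
DC → C4 → W4 → B1 → U3 → Q2 → DC: 6+2+18+16+17+15 = 74
DC → C4 → W4 → Q2 → B1 → U3 → DC: 6+2+20+2+16+9 = 55
DC → C4 → W4 → Q2 → U3 → B1 → DC: 6+2+20+17+16+13 = 74
DC → C4 → W4 → U3 → B1 → Q2 → DC: 6+2+4+16+2+15 = 45
DC → C4 → W4 → U3 → Q2 → B1 → DC: 6+2+4+17+2+13 = 44
DC → C4 → Q2 → B1 → W4 → U3 → DC: 6+19+2+18+4+9 = 58
DC → C4 → Q2 → B1 → U3 → W4 → DC: 6+19+2+16+4+8 = 55
… (46 more)
The minimum is 44.
One optimal route: DC → C4 → W4 → U3 → Q2 → B1 → DC (or its reverse).

44 km — the shortest possible round trip.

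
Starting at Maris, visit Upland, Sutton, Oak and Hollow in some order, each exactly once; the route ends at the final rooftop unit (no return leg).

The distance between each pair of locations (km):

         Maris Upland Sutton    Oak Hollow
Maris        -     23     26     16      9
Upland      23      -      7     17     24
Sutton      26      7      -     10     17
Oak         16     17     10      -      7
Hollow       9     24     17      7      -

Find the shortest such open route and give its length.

There are 4! = 24 possible orderings.
Maris→Upland→Sutton→Oak→Hollow: 23+7+10+7 = 47
Maris→Upland→Sutton→Hollow→Oak: 23+7+17+7 = 54
Maris→Upland→Oak→Sutton→Hollow: 23+17+10+17 = 67
Maris→Upland→Oak→Hollow→Sutton: 23+17+7+17 = 64
Maris→Upland→Hollow→Sutton→Oak: 23+24+17+10 = 74
Maris→Upland→Hollow→Oak→Sutton: 23+24+7+10 = 64
Maris→Sutton→Upland→Oak→Hollow: 26+7+17+7 = 57
Maris→Sutton→Upland→Hollow→Oak: 26+7+24+7 = 64
Maris→Sutton→Oak→Upland→Hollow: 26+10+17+24 = 77
Maris→Sutton→Oak→Hollow→Upland: 26+10+7+24 = 67
Maris→Sutton→Hollow→Upland→Oak: 26+17+24+17 = 84
Maris→Sutton→Hollow→Oak→Upland: 26+17+7+17 = 67
Maris→Oak→Upland→Sutton→Hollow: 16+17+7+17 = 57
Maris→Oak→Upland→Hollow→Sutton: 16+17+24+17 = 74
… (10 more)
Maris→Hollow→Oak→Sutton→Upland: 9+7+10+7 = 33  ← best
The minimum is 33.
One shortest path: Maris → Hollow → Oak → Sutton → Upland.

33 km — the minimum one-way total.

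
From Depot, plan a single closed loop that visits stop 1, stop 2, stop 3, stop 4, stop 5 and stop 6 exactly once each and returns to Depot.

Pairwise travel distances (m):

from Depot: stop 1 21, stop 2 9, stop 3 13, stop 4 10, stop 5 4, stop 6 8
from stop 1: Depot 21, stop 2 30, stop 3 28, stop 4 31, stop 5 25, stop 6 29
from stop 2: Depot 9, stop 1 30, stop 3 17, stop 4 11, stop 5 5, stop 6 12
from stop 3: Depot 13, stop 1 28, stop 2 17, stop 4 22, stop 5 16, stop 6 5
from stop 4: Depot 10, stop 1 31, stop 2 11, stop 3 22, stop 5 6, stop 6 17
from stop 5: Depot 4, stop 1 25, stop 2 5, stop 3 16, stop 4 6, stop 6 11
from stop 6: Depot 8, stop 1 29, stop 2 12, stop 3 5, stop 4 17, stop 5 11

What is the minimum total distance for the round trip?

87 m — the shortest possible round trip.

With 6 stops there are 6!/2 = 360 distinct round trips (a route and its reverse cost the same).
Depot→stop 1→stop 2→stop 3→stop 4→stop 5→stop 6→Depot: 21+30+17+22+6+11+8 = 115
Depot→stop 1→stop 2→stop 3→stop 4→stop 6→stop 5→Depot: 21+30+17+22+17+11+4 = 122
Depot→stop 1→stop 2→stop 3→stop 5→stop 4→stop 6→Depot: 21+30+17+16+6+17+8 = 115
Depot→stop 1→stop 2→stop 3→stop 5→stop 6→stop 4→Depot: 21+30+17+16+11+17+10 = 122
Depot→stop 1→stop 2→stop 3→stop 6→stop 4→stop 5→Depot: 21+30+17+5+17+6+4 = 100
Depot→stop 1→stop 2→stop 3→stop 6→stop 5→stop 4→Depot: 21+30+17+5+11+6+10 = 100
Depot→stop 1→stop 2→stop 4→stop 3→stop 5→stop 6→Depot: 21+30+11+22+16+11+8 = 119
Depot→stop 1→stop 2→stop 4→stop 3→stop 6→stop 5→Depot: 21+30+11+22+5+11+4 = 104
… (352 more)
Depot→stop 1→stop 3→stop 6→stop 2→stop 4→stop 5→Depot: 21+28+5+12+11+6+4 = 87  ← best
The minimum is 87.
One optimal route: Depot → stop 1 → stop 3 → stop 6 → stop 2 → stop 4 → stop 5 → Depot (or its reverse).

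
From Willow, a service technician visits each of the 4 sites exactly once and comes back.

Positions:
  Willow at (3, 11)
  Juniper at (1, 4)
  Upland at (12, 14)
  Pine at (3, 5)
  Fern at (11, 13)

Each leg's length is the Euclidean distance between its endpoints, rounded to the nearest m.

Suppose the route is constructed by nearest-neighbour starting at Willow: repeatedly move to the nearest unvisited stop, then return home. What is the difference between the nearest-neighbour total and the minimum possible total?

Excess over optimum: 1 m.

From Willow: Pine=6, Juniper=7, Fern=8, Upland=9 → choose Pine (6).
From Pine: Juniper=2, Fern=11, Upland=13 → choose Juniper (2).
From Juniper: Fern=13, Upland=15 → choose Fern (13).
From Fern: Upland=1 → choose Upland (1).
NN route Willow → Pine → Juniper → Fern → Upland → Willow costs 31.
Optimal: Willow → Juniper → Pine → Fern → Upland → Willow costs 30 (by enumerating all 12 distinct tours).
Excess = 31 − 30 = 1.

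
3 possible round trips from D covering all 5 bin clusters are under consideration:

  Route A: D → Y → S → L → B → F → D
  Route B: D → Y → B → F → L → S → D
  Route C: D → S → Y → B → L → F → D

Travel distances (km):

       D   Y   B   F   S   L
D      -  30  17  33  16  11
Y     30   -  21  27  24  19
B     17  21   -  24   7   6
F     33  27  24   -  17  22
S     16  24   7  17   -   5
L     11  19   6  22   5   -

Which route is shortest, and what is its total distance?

Shortest is Route B, total 118 km.

Route A: 30 + 24 + 5 + 6 + 24 + 33 = 122
Route B: 30 + 21 + 24 + 22 + 5 + 16 = 118
Route C: 16 + 24 + 21 + 6 + 22 + 33 = 122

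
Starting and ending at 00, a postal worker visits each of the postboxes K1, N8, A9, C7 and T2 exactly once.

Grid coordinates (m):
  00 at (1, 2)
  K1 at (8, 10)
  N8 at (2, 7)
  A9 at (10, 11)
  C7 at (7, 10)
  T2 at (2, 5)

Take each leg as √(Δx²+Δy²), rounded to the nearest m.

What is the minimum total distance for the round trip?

With 5 stops there are 5!/2 = 60 distinct round trips (a route and its reverse cost the same).
00-K1-N8-A9-C7-T2-00: 11+7+9+3+7+3 = 40
00-K1-N8-A9-T2-C7-00: 11+7+9+10+7+10 = 54
00-K1-N8-C7-A9-T2-00: 11+7+6+3+10+3 = 40
00-K1-N8-C7-T2-A9-00: 11+7+6+7+10+13 = 54
00-K1-N8-T2-A9-C7-00: 11+7+2+10+3+10 = 43
00-K1-N8-T2-C7-A9-00: 11+7+2+7+3+13 = 43
00-K1-A9-N8-C7-T2-00: 11+2+9+6+7+3 = 38
00-K1-A9-N8-T2-C7-00: 11+2+9+2+7+10 = 41
00-K1-A9-C7-N8-T2-00: 11+2+3+6+2+3 = 27
00-K1-A9-C7-T2-N8-00: 11+2+3+7+2+5 = 30
00-K1-A9-T2-N8-C7-00: 11+2+10+2+6+10 = 41
00-K1-A9-T2-C7-N8-00: 11+2+10+7+6+5 = 41
00-K1-C7-N8-A9-T2-00: 11+1+6+9+10+3 = 40
00-K1-C7-N8-T2-A9-00: 11+1+6+2+10+13 = 43
… (46 more)
The minimum is 27.
One optimal route: 00 → K1 → A9 → C7 → N8 → T2 → 00 (or its reverse).

Minimum total distance: 27 m.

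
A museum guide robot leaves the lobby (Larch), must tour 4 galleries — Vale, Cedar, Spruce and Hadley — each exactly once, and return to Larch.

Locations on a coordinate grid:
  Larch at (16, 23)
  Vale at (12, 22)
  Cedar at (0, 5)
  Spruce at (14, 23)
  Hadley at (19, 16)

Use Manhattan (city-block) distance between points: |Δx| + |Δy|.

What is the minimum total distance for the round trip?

Larch → Vale → Cedar → Spruce → Hadley → Larch: 5+29+32+12+10 = 88
Larch → Vale → Cedar → Hadley → Spruce → Larch: 5+29+30+12+2 = 78
Larch → Vale → Spruce → Cedar → Hadley → Larch: 5+3+32+30+10 = 80
Larch → Vale → Spruce → Hadley → Cedar → Larch: 5+3+12+30+34 = 84
Larch → Vale → Hadley → Cedar → Spruce → Larch: 5+13+30+32+2 = 82
Larch → Vale → Hadley → Spruce → Cedar → Larch: 5+13+12+32+34 = 96
Larch → Cedar → Vale → Spruce → Hadley → Larch: 34+29+3+12+10 = 88
Larch → Cedar → Vale → Hadley → Spruce → Larch: 34+29+13+12+2 = 90
Larch → Cedar → Spruce → Vale → Hadley → Larch: 34+32+3+13+10 = 92
Larch → Cedar → Hadley → Vale → Spruce → Larch: 34+30+13+3+2 = 82
Larch → Spruce → Vale → Cedar → Hadley → Larch: 2+3+29+30+10 = 74
Larch → Spruce → Cedar → Vale → Hadley → Larch: 2+32+29+13+10 = 86
The minimum is 74.
One optimal route: Larch → Spruce → Vale → Cedar → Hadley → Larch (or its reverse).

Minimum total distance: 74.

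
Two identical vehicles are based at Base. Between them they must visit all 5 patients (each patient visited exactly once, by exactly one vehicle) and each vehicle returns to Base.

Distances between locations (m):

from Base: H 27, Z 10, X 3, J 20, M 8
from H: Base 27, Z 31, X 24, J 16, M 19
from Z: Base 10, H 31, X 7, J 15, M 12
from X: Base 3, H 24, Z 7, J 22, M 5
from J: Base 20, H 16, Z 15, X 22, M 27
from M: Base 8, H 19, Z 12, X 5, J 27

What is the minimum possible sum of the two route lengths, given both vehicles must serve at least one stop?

74 m — the smallest possible combined total.

There are 2^4 − 1 = 15 ways to divide the 5 stops into two non-empty groups. For each, the best each vehicle can do is its own shortest tour through its group:
  {H} + {Z, X, J, M}: 54 + 55 = 109
  {Z} + {H, X, J, M}: 20 + 63 = 83
  {H, Z} + {X, J, M}: 68 + 55 = 123
  {X} + {H, Z, J, M}: 6 + 68 = 74
  {H, X} + {Z, J, M}: 54 + 55 = 109
  {Z, X} + {H, J, M}: 20 + 63 = 83
  … (15 splits in total)
Best: vehicle 1 Base → X → Base = 6; vehicle 2 Base → Z → J → H → M → Base = 68; combined 74.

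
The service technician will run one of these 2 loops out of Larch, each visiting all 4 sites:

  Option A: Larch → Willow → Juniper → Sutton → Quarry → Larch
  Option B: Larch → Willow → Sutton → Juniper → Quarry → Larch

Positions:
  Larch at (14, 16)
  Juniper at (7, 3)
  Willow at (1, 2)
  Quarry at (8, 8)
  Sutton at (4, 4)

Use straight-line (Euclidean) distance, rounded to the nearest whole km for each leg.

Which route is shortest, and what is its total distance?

Option A: 19 + 6 + 3 + 6 + 10 = 44
Option B: 19 + 4 + 3 + 5 + 10 = 41

41 km — Option B is the shortest.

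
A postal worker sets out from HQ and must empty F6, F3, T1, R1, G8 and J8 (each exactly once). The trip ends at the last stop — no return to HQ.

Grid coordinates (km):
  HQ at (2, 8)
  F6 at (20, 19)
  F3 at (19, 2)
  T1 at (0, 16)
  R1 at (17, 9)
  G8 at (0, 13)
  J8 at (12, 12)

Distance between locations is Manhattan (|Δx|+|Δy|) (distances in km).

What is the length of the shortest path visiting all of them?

61 km — the minimum one-way total.

There are 6! = 720 possible orderings.
HQ - F6 - F3 - T1 - R1 - G8 - J8: 29+18+33+24+21+13 = 138
HQ - F6 - F3 - T1 - R1 - J8 - G8: 29+18+33+24+8+13 = 125
HQ - F6 - F3 - T1 - G8 - R1 - J8: 29+18+33+3+21+8 = 112
HQ - F6 - F3 - T1 - G8 - J8 - R1: 29+18+33+3+13+8 = 104
HQ - F6 - F3 - T1 - J8 - R1 - G8: 29+18+33+16+8+21 = 125
HQ - F6 - F3 - T1 - J8 - G8 - R1: 29+18+33+16+13+21 = 130
HQ - F6 - F3 - R1 - T1 - G8 - J8: 29+18+9+24+3+13 = 96
HQ - F6 - F3 - R1 - T1 - J8 - G8: 29+18+9+24+16+13 = 109
… (712 more)
HQ - T1 - G8 - J8 - R1 - F3 - F6: 10+3+13+8+9+18 = 61  ← best
The minimum is 61.
One shortest path: HQ → T1 → G8 → J8 → R1 → F3 → F6.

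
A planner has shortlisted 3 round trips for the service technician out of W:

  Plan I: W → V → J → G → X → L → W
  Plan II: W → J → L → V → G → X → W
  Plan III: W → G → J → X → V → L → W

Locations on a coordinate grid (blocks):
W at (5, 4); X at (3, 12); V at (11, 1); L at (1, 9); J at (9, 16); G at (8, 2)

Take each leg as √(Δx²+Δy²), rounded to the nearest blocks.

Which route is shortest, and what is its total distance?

Shortest is Plan I, total 57 blocks.

Plan I: 7 + 15 + 14 + 11 + 4 + 6 = 57
Plan II: 13 + 11 + 13 + 3 + 11 + 8 = 59
Plan III: 4 + 14 + 7 + 14 + 13 + 6 = 58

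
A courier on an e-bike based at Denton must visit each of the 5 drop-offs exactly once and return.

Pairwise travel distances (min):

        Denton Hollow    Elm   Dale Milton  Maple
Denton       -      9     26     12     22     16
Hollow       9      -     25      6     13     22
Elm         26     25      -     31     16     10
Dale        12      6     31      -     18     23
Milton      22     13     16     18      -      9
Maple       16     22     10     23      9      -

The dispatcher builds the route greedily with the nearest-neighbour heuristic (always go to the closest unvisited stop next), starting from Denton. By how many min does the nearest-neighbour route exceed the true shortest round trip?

Denton: Hollow=9, Dale=12, Maple=16, Milton=22, Elm=26 ⇒ Hollow
Hollow: Dale=6, Milton=13, Maple=22, Elm=25 ⇒ Dale
Dale: Milton=18, Maple=23, Elm=31 ⇒ Milton
Milton: Maple=9, Elm=16 ⇒ Maple
Maple: Elm=10 ⇒ Elm
NN route Denton → Hollow → Dale → Milton → Maple → Elm → Denton costs 78.
Optimal: Denton → Dale → Hollow → Milton → Elm → Maple → Denton costs 73 (by enumerating all 60 distinct tours).
Excess = 78 − 73 = 5.

The nearest-neighbour route is 5 min longer than optimal.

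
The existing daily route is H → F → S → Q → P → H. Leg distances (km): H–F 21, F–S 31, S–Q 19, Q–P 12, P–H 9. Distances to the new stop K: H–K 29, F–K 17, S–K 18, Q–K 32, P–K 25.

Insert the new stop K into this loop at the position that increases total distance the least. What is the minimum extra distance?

Adding 4 km by placing K on the F–S leg.

Insertion cost between consecutive stops i–j is d(i,K) + d(K,j) − d(i,j):
  between H and F: 29 + 17 − 21 = 25
  between F and S: 17 + 18 − 31 = 4
  between S and Q: 18 + 32 − 19 = 31
  between Q and P: 32 + 25 − 12 = 45
  between P and H: 25 + 29 − 9 = 45
Cheapest insertion is between F and S, adding 4.
New total = 92 + 4 = 96.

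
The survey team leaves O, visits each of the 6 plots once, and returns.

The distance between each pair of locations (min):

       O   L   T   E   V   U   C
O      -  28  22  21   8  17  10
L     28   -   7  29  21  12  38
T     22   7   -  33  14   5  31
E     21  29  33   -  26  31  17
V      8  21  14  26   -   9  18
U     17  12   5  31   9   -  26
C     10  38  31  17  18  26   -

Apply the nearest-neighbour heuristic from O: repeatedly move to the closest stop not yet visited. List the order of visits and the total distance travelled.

Nearest-neighbour total = 85 min; route O → V → U → T → L → E → C → O.

From O: distances to unvisited — V=8, C=10, U=17, E=21, T=22, L=28. Nearest is V (8).
From V: distances to unvisited — U=9, T=14, C=18, L=21, E=26. Nearest is U (9).
From U: distances to unvisited — T=5, L=12, C=26, E=31. Nearest is T (5).
From T: distances to unvisited — L=7, C=31, E=33. Nearest is L (7).
From L: distances to unvisited — E=29, C=38. Nearest is E (29).
From E: distances to unvisited — C=17. Nearest is C (17).
Return C→O: 10.
Total = 8 + 9 + 5 + 7 + 29 + 17 + 10 = 85.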